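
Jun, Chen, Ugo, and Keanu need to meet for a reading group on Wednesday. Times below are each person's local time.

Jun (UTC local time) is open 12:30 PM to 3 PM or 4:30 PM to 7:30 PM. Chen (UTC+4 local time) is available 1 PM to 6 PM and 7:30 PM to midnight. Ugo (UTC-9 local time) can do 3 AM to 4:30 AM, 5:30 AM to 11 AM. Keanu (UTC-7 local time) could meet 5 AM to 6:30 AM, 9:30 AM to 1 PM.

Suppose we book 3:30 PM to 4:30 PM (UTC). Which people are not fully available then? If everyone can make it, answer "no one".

Jun in UTC: 12:30-15:00, 16:30-19:30.
Chen in UTC: 09:00-14:00, 15:30-20:00 (subtract 4h to convert from UTC+4).
Ugo in UTC: 12:00-13:30, 14:30-20:00 (add 9h to convert from UTC-9).
Keanu in UTC: 12:00-13:30, 16:30-20:00 (add 7h to convert from UTC-7).
Jun: not fully free for 15:30-16:30. Chen: free for 15:30-16:30. Ugo: free for 15:30-16:30. Keanu: not fully free for 15:30-16:30.

Jun, Keanu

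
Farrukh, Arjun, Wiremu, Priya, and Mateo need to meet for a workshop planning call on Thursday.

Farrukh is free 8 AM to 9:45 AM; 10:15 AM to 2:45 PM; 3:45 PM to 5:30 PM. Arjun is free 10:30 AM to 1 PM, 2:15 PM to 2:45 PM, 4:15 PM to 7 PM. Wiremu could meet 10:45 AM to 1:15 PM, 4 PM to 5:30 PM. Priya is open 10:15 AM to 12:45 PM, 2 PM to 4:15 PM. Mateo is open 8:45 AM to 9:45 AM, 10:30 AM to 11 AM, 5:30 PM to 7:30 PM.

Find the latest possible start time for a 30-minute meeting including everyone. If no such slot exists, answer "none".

Farrukh ∩ Arjun: 10:30-13:00, 14:15-14:45, 16:15-17:30.
Farrukh ∩ Arjun ∩ Wiremu: 10:45-13:00, 16:15-17:30.
Farrukh ∩ Arjun ∩ Wiremu ∩ Priya: 10:45-12:45.
Farrukh ∩ Arjun ∩ Wiremu ∩ Priya ∩ Mateo: 10:45-11:00.
No common window is at least 30 minutes long.

none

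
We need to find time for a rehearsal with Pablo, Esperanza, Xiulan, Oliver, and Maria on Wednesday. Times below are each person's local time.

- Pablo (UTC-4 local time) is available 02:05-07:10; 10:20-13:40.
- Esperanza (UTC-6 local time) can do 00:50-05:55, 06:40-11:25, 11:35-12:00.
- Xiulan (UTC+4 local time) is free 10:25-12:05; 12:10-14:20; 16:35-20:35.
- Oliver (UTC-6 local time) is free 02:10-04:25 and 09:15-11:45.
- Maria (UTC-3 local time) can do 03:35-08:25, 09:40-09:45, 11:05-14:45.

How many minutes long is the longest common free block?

Pablo in UTC: 06:05-11:10, 14:20-17:40 (add 4h to convert from UTC-4).
Esperanza in UTC: 06:50-11:55, 12:40-17:25, 17:35-18:00 (add 6h to convert from UTC-6).
Xiulan in UTC: 06:25-08:05, 08:10-10:20, 12:35-16:35 (subtract 4h to convert from UTC+4).
Oliver in UTC: 08:10-10:25, 15:15-17:45 (add 6h to convert from UTC-6).
Maria in UTC: 06:35-11:25, 12:40-12:45, 14:05-17:45 (add 3h to convert from UTC-3).
Pablo ∩ Esperanza: 06:50-11:10, 14:20-17:25, 17:35-17:40.
Pablo ∩ Esperanza ∩ Xiulan: 06:50-08:05, 08:10-10:20, 14:20-16:35.
Pablo ∩ Esperanza ∩ Xiulan ∩ Oliver: 08:10-10:20, 15:15-16:35.
Pablo ∩ Esperanza ∩ Xiulan ∩ Oliver ∩ Maria: 08:10-10:20, 15:15-16:35.
The longest is 08:10-10:20 at 130 minutes.

130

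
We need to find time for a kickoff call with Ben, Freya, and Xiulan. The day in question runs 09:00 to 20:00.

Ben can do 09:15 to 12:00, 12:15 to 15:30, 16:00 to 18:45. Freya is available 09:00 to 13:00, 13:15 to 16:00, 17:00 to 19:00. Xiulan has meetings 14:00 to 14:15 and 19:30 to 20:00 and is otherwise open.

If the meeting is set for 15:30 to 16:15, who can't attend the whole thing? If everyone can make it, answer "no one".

Ben, Freya

Ben free: 09:15-12:00, 12:15-15:30, 16:00-18:45.
Freya free: 09:00-13:00, 13:15-16:00, 17:00-19:00.
Xiulan free: 09:00-14:00, 14:15-19:30 (invert busy blocks within the working day).
Ben: not fully free for 15:30-16:15. Freya: not fully free for 15:30-16:15. Xiulan: free for 15:30-16:15.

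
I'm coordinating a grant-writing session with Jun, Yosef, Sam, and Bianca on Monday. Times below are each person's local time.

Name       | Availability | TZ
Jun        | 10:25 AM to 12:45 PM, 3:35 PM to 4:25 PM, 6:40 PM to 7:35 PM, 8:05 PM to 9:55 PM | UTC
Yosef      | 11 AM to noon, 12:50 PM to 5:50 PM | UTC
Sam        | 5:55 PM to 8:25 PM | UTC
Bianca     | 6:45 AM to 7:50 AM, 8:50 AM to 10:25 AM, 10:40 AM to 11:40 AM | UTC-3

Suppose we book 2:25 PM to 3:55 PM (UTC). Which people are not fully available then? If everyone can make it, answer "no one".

Bianca, Jun, Sam

Jun in UTC: 10:25-12:45, 15:35-16:25, 18:40-19:35, 20:05-21:55.
Yosef in UTC: 11:00-12:00, 12:50-17:50.
Sam in UTC: 17:55-20:25.
Bianca in UTC: 09:45-10:50, 11:50-13:25, 13:40-14:40 (add 3h to convert from UTC-3).
Jun: not fully free for 14:25-15:55. Yosef: free for 14:25-15:55. Sam: not fully free for 14:25-15:55. Bianca: not fully free for 14:25-15:55.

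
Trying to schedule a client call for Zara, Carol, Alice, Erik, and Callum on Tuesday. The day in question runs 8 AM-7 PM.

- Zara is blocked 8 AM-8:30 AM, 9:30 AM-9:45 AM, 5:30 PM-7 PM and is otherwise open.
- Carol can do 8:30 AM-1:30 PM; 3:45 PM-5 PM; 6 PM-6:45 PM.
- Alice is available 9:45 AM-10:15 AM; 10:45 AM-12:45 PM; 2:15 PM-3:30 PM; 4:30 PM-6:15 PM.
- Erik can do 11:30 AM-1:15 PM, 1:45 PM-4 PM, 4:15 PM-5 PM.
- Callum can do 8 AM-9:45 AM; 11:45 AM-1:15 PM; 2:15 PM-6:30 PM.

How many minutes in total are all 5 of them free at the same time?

90

Zara free: 08:30-09:30, 09:45-17:30 (invert busy blocks within the working day).
Carol free: 08:30-13:30, 15:45-17:00, 18:00-18:45.
Alice free: 09:45-10:15, 10:45-12:45, 14:15-15:30, 16:30-18:15.
Erik free: 11:30-13:15, 13:45-16:00, 16:15-17:00.
Callum free: 08:00-09:45, 11:45-13:15, 14:15-18:30.
Zara ∩ Carol: 08:30-09:30, 09:45-13:30, 15:45-17:00.
Zara ∩ Carol ∩ Alice: 09:45-10:15, 10:45-12:45, 16:30-17:00.
Zara ∩ Carol ∩ Alice ∩ Erik: 11:30-12:45, 16:30-17:00.
Zara ∩ Carol ∩ Alice ∩ Erik ∩ Callum: 11:45-12:45, 16:30-17:00.
Those are the intersection windows.
Summing the common windows: 60 + 30 = 90 minutes.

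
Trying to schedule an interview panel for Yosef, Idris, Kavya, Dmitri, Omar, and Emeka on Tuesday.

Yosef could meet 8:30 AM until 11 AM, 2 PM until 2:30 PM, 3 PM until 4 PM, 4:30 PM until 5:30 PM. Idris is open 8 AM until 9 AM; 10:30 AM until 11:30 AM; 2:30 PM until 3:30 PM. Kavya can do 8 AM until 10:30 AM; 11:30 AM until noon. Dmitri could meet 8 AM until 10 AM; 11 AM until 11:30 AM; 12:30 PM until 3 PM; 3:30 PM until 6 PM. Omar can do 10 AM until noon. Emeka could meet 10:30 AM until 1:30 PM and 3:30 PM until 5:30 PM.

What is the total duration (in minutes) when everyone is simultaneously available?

Yosef ∩ Idris: 08:30-09:00, 10:30-11:00, 15:00-15:30.
Yosef ∩ Idris ∩ Kavya: 08:30-09:00.
Yosef ∩ Idris ∩ Kavya ∩ Dmitri: 08:30-09:00.
Yosef ∩ Idris ∩ Kavya ∩ Dmitri ∩ Omar: ∅.
Yosef ∩ Idris ∩ Kavya ∩ Dmitri ∩ Omar ∩ Emeka: ∅.
There is no time when everyone is free.
There is no common window, so the total is 0 minutes.

0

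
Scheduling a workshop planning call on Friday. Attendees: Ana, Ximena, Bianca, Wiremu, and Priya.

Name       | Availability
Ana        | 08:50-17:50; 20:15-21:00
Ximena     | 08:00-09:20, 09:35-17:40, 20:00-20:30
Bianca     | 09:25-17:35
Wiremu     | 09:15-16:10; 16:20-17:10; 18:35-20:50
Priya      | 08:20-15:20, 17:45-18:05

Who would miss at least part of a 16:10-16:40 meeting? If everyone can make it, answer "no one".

Priya, Wiremu

Ana: free for 16:10-16:40. Ximena: free for 16:10-16:40. Bianca: free for 16:10-16:40. Wiremu: not fully free for 16:10-16:40. Priya: not fully free for 16:10-16:40.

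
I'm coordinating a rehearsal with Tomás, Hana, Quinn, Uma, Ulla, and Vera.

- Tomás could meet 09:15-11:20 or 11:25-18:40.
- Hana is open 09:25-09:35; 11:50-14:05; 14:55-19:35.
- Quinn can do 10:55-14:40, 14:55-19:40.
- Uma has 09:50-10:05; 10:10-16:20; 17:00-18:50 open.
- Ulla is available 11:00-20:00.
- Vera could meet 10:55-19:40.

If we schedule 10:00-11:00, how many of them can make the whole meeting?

Tomás can make the full 10:00-11:00 slot — that's 1.

1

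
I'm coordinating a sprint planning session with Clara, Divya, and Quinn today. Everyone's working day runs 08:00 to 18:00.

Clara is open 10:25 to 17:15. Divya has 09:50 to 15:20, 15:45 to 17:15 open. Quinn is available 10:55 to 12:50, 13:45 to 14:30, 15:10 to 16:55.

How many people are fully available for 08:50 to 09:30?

nobody can make the full 08:50-09:30 slot — that's 0.

0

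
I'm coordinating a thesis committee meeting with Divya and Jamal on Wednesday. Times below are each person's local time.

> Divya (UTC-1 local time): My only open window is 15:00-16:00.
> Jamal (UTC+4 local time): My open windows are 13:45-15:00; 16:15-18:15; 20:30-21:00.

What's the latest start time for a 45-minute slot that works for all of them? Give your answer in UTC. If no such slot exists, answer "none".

Divya in UTC: 16:00-17:00 (add 1h to convert from UTC-1).
Jamal in UTC: 09:45-11:00, 12:15-14:15, 16:30-17:00 (subtract 4h to convert from UTC+4).
Divya ∩ Jamal: 16:30-17:00.
Those are the intersection windows.
No common window is at least 45 minutes long.

none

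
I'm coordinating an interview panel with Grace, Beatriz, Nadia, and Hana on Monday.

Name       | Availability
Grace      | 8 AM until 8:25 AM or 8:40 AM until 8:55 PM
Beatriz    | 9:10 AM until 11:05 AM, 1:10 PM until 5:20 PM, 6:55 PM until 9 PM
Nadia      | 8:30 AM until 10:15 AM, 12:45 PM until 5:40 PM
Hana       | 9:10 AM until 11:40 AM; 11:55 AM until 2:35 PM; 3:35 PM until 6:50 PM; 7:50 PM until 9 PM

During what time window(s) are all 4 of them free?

09:10-10:15, 13:10-14:35, 15:35-17:20

Grace ∩ Beatriz: 09:10-11:05, 13:10-17:20, 18:55-20:55.
Grace ∩ Beatriz ∩ Nadia: 09:10-10:15, 13:10-17:20.
Grace ∩ Beatriz ∩ Nadia ∩ Hana: 09:10-10:15, 13:10-14:35, 15:35-17:20.
So the common availability across everyone is 09:10-10:15, 13:10-14:35, 15:35-17:20.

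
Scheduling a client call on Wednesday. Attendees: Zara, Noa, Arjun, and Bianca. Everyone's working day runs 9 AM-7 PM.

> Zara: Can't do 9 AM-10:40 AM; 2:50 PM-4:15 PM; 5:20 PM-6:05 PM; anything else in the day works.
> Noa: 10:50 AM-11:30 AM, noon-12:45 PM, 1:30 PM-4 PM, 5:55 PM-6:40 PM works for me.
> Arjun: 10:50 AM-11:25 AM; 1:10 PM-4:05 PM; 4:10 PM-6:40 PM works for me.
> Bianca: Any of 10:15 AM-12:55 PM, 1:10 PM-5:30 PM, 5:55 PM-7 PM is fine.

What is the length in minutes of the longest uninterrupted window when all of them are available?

80

Zara free: 10:40-14:50, 16:15-17:20, 18:05-19:00 (invert busy blocks within the working day).
Noa free: 10:50-11:30, 12:00-12:45, 13:30-16:00, 17:55-18:40.
Arjun free: 10:50-11:25, 13:10-16:05, 16:10-18:40.
Bianca free: 10:15-12:55, 13:10-17:30, 17:55-19:00.
Zara ∩ Noa: 10:50-11:30, 12:00-12:45, 13:30-14:50, 18:05-18:40.
Zara ∩ Noa ∩ Arjun: 10:50-11:25, 13:30-14:50, 18:05-18:40.
Zara ∩ Noa ∩ Arjun ∩ Bianca: 10:50-11:25, 13:30-14:50, 18:05-18:40.
The longest is 13:30-14:50 at 80 minutes.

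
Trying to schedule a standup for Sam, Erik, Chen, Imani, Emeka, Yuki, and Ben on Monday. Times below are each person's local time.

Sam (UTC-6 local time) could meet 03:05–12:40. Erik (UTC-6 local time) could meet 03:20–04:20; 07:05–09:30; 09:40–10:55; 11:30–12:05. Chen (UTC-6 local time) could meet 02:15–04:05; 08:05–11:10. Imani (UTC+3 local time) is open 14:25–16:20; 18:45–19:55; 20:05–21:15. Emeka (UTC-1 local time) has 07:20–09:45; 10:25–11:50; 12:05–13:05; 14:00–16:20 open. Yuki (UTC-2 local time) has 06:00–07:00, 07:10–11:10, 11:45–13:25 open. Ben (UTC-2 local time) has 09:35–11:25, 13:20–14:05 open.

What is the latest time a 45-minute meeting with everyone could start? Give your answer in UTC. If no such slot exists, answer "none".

Sam in UTC: 09:05-18:40 (add 6h to convert from UTC-6).
Erik in UTC: 09:20-10:20, 13:05-15:30, 15:40-16:55, 17:30-18:05 (add 6h to convert from UTC-6).
Chen in UTC: 08:15-10:05, 14:05-17:10 (add 6h to convert from UTC-6).
Imani in UTC: 11:25-13:20, 15:45-16:55, 17:05-18:15 (subtract 3h to convert from UTC+3).
Emeka in UTC: 08:20-10:45, 11:25-12:50, 13:05-14:05, 15:00-17:20 (add 1h to convert from UTC-1).
Yuki in UTC: 08:00-09:00, 09:10-13:10, 13:45-15:25 (add 2h to convert from UTC-2).
Ben in UTC: 11:35-13:25, 15:20-16:05 (add 2h to convert from UTC-2).
Sam ∩ Erik: 09:20-10:20, 13:05-15:30, 15:40-16:55, 17:30-18:05.
Sam ∩ Erik ∩ Chen: 09:20-10:05, 14:05-15:30, 15:40-16:55.
Sam ∩ Erik ∩ Chen ∩ Imani: 15:45-16:55.
Sam ∩ Erik ∩ Chen ∩ Imani ∩ Emeka: 15:45-16:55.
Sam ∩ Erik ∩ Chen ∩ Imani ∩ Emeka ∩ Yuki: ∅.
Sam ∩ Erik ∩ Chen ∩ Imani ∩ Emeka ∩ Yuki ∩ Ben: ∅.
There is no time when everyone is free.
No common window is at least 45 minutes long.

none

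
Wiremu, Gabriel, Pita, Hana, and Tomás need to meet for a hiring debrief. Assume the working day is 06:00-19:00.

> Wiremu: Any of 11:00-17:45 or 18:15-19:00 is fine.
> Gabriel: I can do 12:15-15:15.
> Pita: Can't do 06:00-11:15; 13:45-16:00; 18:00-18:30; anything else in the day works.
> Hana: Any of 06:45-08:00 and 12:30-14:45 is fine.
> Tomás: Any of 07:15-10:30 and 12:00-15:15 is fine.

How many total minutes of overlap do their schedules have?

75

Wiremu free: 11:00-17:45, 18:15-19:00.
Gabriel free: 12:15-15:15.
Pita free: 11:15-13:45, 16:00-18:00, 18:30-19:00 (invert busy blocks within the working day).
Hana free: 06:45-08:00, 12:30-14:45.
Tomás free: 07:15-10:30, 12:00-15:15.
Wiremu ∩ Gabriel: 12:15-15:15.
Wiremu ∩ Gabriel ∩ Pita: 12:15-13:45.
Wiremu ∩ Gabriel ∩ Pita ∩ Hana: 12:30-13:45.
Wiremu ∩ Gabriel ∩ Pita ∩ Hana ∩ Tomás: 12:30-13:45.
That's a single block of 75 minutes.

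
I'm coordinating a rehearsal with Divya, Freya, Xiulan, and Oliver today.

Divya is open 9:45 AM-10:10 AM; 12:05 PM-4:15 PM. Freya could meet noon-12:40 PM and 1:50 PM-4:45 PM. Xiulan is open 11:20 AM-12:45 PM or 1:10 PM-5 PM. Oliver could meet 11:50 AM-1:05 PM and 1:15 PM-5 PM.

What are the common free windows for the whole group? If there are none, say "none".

Divya ∩ Freya: 12:05-12:40, 13:50-16:15.
Divya ∩ Freya ∩ Xiulan: 12:05-12:40, 13:50-16:15.
Divya ∩ Freya ∩ Xiulan ∩ Oliver: 12:05-12:40, 13:50-16:15.

12:05-12:40, 13:50-16:15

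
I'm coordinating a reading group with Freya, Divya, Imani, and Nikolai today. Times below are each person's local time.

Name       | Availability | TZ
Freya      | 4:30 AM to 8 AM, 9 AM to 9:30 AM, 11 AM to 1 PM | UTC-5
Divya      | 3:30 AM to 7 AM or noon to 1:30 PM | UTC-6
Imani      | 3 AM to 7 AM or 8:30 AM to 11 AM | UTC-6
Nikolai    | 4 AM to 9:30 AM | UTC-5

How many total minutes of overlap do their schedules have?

Freya in UTC: 09:30-13:00, 14:00-14:30, 16:00-18:00 (add 5h to convert from UTC-5).
Divya in UTC: 09:30-13:00, 18:00-19:30 (add 6h to convert from UTC-6).
Imani in UTC: 09:00-13:00, 14:30-17:00 (add 6h to convert from UTC-6).
Nikolai in UTC: 09:00-14:30 (add 5h to convert from UTC-5).
Freya ∩ Divya: 09:30-13:00.
Freya ∩ Divya ∩ Imani: 09:30-13:00.
Freya ∩ Divya ∩ Imani ∩ Nikolai: 09:30-13:00.
Those are the intersection windows.
That's a single block of 210 minutes.

210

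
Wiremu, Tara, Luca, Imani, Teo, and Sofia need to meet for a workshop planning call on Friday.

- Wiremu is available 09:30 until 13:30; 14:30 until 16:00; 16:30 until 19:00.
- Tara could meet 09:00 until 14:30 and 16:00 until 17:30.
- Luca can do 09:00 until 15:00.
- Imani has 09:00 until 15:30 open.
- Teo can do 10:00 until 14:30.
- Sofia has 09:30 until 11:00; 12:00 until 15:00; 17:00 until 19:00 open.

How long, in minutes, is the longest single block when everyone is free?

90

Wiremu ∩ Tara: 09:30-13:30, 16:30-17:30.
Wiremu ∩ Tara ∩ Luca: 09:30-13:30.
Wiremu ∩ Tara ∩ Luca ∩ Imani: 09:30-13:30.
Wiremu ∩ Tara ∩ Luca ∩ Imani ∩ Teo: 10:00-13:30.
Wiremu ∩ Tara ∩ Luca ∩ Imani ∩ Teo ∩ Sofia: 10:00-11:00, 12:00-13:30.
So the common availability across everyone is 10:00-11:00, 12:00-13:30.
The longest is 12:00-13:30 at 90 minutes.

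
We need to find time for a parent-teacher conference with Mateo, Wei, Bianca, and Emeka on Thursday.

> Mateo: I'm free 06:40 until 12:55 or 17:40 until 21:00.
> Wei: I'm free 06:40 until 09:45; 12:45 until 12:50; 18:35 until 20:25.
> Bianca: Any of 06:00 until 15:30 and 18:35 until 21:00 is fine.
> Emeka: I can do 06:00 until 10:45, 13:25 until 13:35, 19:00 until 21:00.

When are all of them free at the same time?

Mateo ∩ Wei: 06:40-09:45, 12:45-12:50, 18:35-20:25.
Mateo ∩ Wei ∩ Bianca: 06:40-09:45, 12:45-12:50, 18:35-20:25.
Mateo ∩ Wei ∩ Bianca ∩ Emeka: 06:40-09:45, 19:00-20:25.

06:40-09:45, 19:00-20:25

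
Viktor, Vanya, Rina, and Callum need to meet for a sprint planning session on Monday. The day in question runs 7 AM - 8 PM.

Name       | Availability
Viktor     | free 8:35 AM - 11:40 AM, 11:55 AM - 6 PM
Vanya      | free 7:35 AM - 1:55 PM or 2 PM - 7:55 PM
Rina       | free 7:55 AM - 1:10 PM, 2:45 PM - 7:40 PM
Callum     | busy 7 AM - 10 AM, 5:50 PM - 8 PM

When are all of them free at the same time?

Viktor free: 08:35-11:40, 11:55-18:00.
Vanya free: 07:35-13:55, 14:00-19:55.
Rina free: 07:55-13:10, 14:45-19:40.
Callum free: 10:00-17:50 (invert busy blocks within the working day).
Viktor ∩ Vanya: 08:35-11:40, 11:55-13:55, 14:00-18:00.
Viktor ∩ Vanya ∩ Rina: 08:35-11:40, 11:55-13:10, 14:45-18:00.
Viktor ∩ Vanya ∩ Rina ∩ Callum: 10:00-11:40, 11:55-13:10, 14:45-17:50.

10:00-11:40, 11:55-13:10, 14:45-17:50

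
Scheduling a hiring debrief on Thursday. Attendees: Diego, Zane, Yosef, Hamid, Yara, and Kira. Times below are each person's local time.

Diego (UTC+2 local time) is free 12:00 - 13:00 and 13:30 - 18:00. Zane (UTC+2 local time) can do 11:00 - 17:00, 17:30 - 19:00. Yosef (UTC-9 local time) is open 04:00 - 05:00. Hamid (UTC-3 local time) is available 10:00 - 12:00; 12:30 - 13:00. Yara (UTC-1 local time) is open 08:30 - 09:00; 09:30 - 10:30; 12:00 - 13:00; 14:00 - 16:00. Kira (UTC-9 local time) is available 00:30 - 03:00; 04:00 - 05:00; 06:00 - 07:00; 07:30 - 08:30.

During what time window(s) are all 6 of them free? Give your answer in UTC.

13:00-14:00

Diego in UTC: 10:00-11:00, 11:30-16:00 (subtract 2h to convert from UTC+2).
Zane in UTC: 09:00-15:00, 15:30-17:00 (subtract 2h to convert from UTC+2).
Yosef in UTC: 13:00-14:00 (add 9h to convert from UTC-9).
Hamid in UTC: 13:00-15:00, 15:30-16:00 (add 3h to convert from UTC-3).
Yara in UTC: 09:30-10:00, 10:30-11:30, 13:00-14:00, 15:00-17:00 (add 1h to convert from UTC-1).
Kira in UTC: 09:30-12:00, 13:00-14:00, 15:00-16:00, 16:30-17:30 (add 9h to convert from UTC-9).
Diego ∩ Zane: 10:00-11:00, 11:30-15:00, 15:30-16:00.
Diego ∩ Zane ∩ Yosef: 13:00-14:00.
Diego ∩ Zane ∩ Yosef ∩ Hamid: 13:00-14:00.
Diego ∩ Zane ∩ Yosef ∩ Hamid ∩ Yara: 13:00-14:00.
Diego ∩ Zane ∩ Yosef ∩ Hamid ∩ Yara ∩ Kira: 13:00-14:00.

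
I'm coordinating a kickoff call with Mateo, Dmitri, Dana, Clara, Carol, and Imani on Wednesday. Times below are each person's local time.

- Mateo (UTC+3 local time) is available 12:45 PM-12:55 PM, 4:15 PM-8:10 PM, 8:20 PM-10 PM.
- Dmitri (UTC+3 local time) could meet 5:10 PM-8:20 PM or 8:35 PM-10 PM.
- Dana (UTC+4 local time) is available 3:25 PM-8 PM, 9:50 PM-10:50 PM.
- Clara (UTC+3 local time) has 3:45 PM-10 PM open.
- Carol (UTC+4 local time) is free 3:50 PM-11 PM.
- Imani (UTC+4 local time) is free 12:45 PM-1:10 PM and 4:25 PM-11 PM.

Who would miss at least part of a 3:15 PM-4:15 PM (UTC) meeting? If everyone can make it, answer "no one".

Dana

Mateo in UTC: 09:45-09:55, 13:15-17:10, 17:20-19:00 (subtract 3h to convert from UTC+3).
Dmitri in UTC: 14:10-17:20, 17:35-19:00 (subtract 3h to convert from UTC+3).
Dana in UTC: 11:25-16:00, 17:50-18:50 (subtract 4h to convert from UTC+4).
Clara in UTC: 12:45-19:00 (subtract 3h to convert from UTC+3).
Carol in UTC: 11:50-19:00 (subtract 4h to convert from UTC+4).
Imani in UTC: 08:45-09:10, 12:25-19:00 (subtract 4h to convert from UTC+4).
Mateo: free for 15:15-16:15. Dmitri: free for 15:15-16:15. Dana: not fully free for 15:15-16:15. Clara: free for 15:15-16:15. Carol: free for 15:15-16:15. Imani: free for 15:15-16:15.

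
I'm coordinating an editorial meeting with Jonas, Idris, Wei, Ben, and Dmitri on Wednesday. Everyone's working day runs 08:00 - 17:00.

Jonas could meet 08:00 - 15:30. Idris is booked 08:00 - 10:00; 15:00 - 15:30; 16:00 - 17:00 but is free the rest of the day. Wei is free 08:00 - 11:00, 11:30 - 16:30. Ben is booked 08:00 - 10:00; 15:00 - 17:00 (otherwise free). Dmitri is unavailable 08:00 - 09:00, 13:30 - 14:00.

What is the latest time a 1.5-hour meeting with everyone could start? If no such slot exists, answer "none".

Jonas free: 08:00-15:30.
Idris free: 10:00-15:00, 15:30-16:00 (invert busy blocks within the working day).
Wei free: 08:00-11:00, 11:30-16:30.
Ben free: 10:00-15:00 (invert busy blocks within the working day).
Dmitri free: 09:00-13:30, 14:00-17:00 (invert busy blocks within the working day).
Jonas ∩ Idris: 10:00-15:00.
Jonas ∩ Idris ∩ Wei: 10:00-11:00, 11:30-15:00.
Jonas ∩ Idris ∩ Wei ∩ Ben: 10:00-11:00, 11:30-15:00.
Jonas ∩ Idris ∩ Wei ∩ Ben ∩ Dmitri: 10:00-11:00, 11:30-13:30, 14:00-15:00.
Those are the intersection windows.
The last common window of at least 90 minutes is 11:30-13:30; a 90-minute meeting can start as late as 12:00 and still end by 13:30.

12:00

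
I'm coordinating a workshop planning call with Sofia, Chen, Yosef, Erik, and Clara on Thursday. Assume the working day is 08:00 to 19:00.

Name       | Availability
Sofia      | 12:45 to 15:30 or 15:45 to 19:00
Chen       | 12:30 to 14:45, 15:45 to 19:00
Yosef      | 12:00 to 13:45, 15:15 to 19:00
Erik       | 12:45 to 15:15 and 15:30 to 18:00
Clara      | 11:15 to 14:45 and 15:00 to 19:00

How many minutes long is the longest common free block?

Sofia ∩ Chen: 12:45-14:45, 15:45-19:00.
Sofia ∩ Chen ∩ Yosef: 12:45-13:45, 15:45-19:00.
Sofia ∩ Chen ∩ Yosef ∩ Erik: 12:45-13:45, 15:45-18:00.
Sofia ∩ Chen ∩ Yosef ∩ Erik ∩ Clara: 12:45-13:45, 15:45-18:00.
Those are the intersection windows.
The longest is 15:45-18:00 at 135 minutes.

135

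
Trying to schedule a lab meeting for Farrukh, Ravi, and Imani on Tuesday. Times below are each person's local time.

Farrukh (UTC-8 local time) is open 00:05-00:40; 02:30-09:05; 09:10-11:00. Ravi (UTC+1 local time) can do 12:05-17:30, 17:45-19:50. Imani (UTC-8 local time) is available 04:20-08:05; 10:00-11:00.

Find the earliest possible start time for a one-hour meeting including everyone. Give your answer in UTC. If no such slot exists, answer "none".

Farrukh in UTC: 08:05-08:40, 10:30-17:05, 17:10-19:00 (add 8h to convert from UTC-8).
Ravi in UTC: 11:05-16:30, 16:45-18:50 (subtract 1h to convert from UTC+1).
Imani in UTC: 12:20-16:05, 18:00-19:00 (add 8h to convert from UTC-8).
Farrukh ∩ Ravi: 11:05-16:30, 16:45-17:05, 17:10-18:50.
Farrukh ∩ Ravi ∩ Imani: 12:20-16:05, 18:00-18:50.
The first common window of at least 60 minutes is 12:20-16:05, so the earliest start is 12:20.

12:20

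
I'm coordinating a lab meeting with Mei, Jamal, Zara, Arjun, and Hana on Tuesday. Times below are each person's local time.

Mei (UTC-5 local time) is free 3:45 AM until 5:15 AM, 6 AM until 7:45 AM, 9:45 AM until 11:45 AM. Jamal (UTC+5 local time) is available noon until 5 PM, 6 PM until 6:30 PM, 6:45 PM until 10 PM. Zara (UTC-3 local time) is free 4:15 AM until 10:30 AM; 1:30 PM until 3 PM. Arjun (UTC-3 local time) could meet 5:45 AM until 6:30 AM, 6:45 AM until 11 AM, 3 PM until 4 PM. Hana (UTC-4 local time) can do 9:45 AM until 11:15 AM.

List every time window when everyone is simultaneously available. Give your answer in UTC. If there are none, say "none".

none

Mei in UTC: 08:45-10:15, 11:00-12:45, 14:45-16:45 (add 5h to convert from UTC-5).
Jamal in UTC: 07:00-12:00, 13:00-13:30, 13:45-17:00 (subtract 5h to convert from UTC+5).
Zara in UTC: 07:15-13:30, 16:30-18:00 (add 3h to convert from UTC-3).
Arjun in UTC: 08:45-09:30, 09:45-14:00, 18:00-19:00 (add 3h to convert from UTC-3).
Hana in UTC: 13:45-15:15 (add 4h to convert from UTC-4).
Mei ∩ Jamal: 08:45-10:15, 11:00-12:00, 14:45-16:45.
Mei ∩ Jamal ∩ Zara: 08:45-10:15, 11:00-12:00, 16:30-16:45.
Mei ∩ Jamal ∩ Zara ∩ Arjun: 08:45-09:30, 09:45-10:15, 11:00-12:00.
Mei ∩ Jamal ∩ Zara ∩ Arjun ∩ Hana: ∅.
There is no time when everyone is free.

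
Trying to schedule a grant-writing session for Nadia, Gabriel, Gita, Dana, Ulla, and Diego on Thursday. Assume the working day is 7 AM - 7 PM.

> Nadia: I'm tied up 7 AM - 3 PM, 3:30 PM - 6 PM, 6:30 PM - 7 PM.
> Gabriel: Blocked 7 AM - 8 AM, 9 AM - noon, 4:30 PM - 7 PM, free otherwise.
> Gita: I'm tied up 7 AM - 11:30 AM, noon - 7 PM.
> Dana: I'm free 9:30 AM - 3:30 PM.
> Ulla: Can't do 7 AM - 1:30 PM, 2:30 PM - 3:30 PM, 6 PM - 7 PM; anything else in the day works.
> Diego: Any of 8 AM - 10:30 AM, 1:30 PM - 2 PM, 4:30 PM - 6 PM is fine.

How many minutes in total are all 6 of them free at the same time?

0

Nadia free: 15:00-15:30, 18:00-18:30 (invert busy blocks within the working day).
Gabriel free: 08:00-09:00, 12:00-16:30 (invert busy blocks within the working day).
Gita free: 11:30-12:00 (invert busy blocks within the working day).
Dana free: 09:30-15:30.
Ulla free: 13:30-14:30, 15:30-18:00 (invert busy blocks within the working day).
Diego free: 08:00-10:30, 13:30-14:00, 16:30-18:00.
Nadia ∩ Gabriel: 15:00-15:30.
Nadia ∩ Gabriel ∩ Gita: ∅.
Nadia ∩ Gabriel ∩ Gita ∩ Dana: ∅.
Nadia ∩ Gabriel ∩ Gita ∩ Dana ∩ Ulla: ∅.
Nadia ∩ Gabriel ∩ Gita ∩ Dana ∩ Ulla ∩ Diego: ∅.
There is no time when everyone is free.
There is no common window, so the total is 0 minutes.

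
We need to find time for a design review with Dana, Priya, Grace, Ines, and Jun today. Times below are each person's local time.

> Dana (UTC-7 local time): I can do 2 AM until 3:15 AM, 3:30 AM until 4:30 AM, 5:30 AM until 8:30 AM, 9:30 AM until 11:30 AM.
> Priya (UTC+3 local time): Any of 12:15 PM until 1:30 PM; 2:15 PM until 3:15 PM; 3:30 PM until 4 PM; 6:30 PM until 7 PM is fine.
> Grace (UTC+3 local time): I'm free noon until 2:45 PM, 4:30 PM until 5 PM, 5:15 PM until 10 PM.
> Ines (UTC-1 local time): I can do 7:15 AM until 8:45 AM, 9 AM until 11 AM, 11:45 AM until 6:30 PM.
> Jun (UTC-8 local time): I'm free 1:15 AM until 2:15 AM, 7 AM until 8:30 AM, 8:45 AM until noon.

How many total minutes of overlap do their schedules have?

Dana in UTC: 09:00-10:15, 10:30-11:30, 12:30-15:30, 16:30-18:30 (add 7h to convert from UTC-7).
Priya in UTC: 09:15-10:30, 11:15-12:15, 12:30-13:00, 15:30-16:00 (subtract 3h to convert from UTC+3).
Grace in UTC: 09:00-11:45, 13:30-14:00, 14:15-19:00 (subtract 3h to convert from UTC+3).
Ines in UTC: 08:15-09:45, 10:00-12:00, 12:45-19:30 (add 1h to convert from UTC-1).
Jun in UTC: 09:15-10:15, 15:00-16:30, 16:45-20:00 (add 8h to convert from UTC-8).
Dana ∩ Priya: 09:15-10:15, 11:15-11:30, 12:30-13:00.
Dana ∩ Priya ∩ Grace: 09:15-10:15, 11:15-11:30.
Dana ∩ Priya ∩ Grace ∩ Ines: 09:15-09:45, 10:00-10:15, 11:15-11:30.
Dana ∩ Priya ∩ Grace ∩ Ines ∩ Jun: 09:15-09:45, 10:00-10:15.
Summing the common windows: 30 + 15 = 45 minutes.

45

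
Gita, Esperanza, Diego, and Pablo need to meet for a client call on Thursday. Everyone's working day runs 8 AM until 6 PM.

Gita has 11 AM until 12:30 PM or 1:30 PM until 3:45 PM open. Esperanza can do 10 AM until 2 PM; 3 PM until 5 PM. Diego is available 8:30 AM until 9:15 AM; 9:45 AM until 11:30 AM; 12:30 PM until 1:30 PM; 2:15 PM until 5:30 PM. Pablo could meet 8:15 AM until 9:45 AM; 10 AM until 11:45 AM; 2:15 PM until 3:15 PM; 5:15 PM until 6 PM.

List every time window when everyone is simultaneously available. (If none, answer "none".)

11:00-11:30, 15:00-15:15

Gita ∩ Esperanza: 11:00-12:30, 13:30-14:00, 15:00-15:45.
Gita ∩ Esperanza ∩ Diego: 11:00-11:30, 15:00-15:45.
Gita ∩ Esperanza ∩ Diego ∩ Pablo: 11:00-11:30, 15:00-15:15.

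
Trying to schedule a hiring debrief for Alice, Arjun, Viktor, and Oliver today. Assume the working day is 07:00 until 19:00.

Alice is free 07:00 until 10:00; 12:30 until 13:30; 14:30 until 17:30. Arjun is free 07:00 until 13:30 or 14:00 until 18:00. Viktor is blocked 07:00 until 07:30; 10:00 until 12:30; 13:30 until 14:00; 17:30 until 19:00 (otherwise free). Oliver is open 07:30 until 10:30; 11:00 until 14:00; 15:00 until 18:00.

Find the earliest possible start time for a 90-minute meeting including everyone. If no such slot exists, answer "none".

Alice free: 07:00-10:00, 12:30-13:30, 14:30-17:30.
Arjun free: 07:00-13:30, 14:00-18:00.
Viktor free: 07:30-10:00, 12:30-13:30, 14:00-17:30 (invert busy blocks within the working day).
Oliver free: 07:30-10:30, 11:00-14:00, 15:00-18:00.
Alice ∩ Arjun: 07:00-10:00, 12:30-13:30, 14:30-17:30.
Alice ∩ Arjun ∩ Viktor: 07:30-10:00, 12:30-13:30, 14:30-17:30.
Alice ∩ Arjun ∩ Viktor ∩ Oliver: 07:30-10:00, 12:30-13:30, 15:00-17:30.
The first common window of at least 90 minutes is 07:30-10:00, so the earliest start is 07:30.

07:30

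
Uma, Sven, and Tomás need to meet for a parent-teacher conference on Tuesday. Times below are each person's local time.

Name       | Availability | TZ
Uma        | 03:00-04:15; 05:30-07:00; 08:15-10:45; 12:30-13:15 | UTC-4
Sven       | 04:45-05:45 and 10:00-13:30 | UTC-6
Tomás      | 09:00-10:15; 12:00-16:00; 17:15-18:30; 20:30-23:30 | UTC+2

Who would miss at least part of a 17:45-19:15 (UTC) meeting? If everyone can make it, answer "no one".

Tomás, Uma

Uma in UTC: 07:00-08:15, 09:30-11:00, 12:15-14:45, 16:30-17:15 (add 4h to convert from UTC-4).
Sven in UTC: 10:45-11:45, 16:00-19:30 (add 6h to convert from UTC-6).
Tomás in UTC: 07:00-08:15, 10:00-14:00, 15:15-16:30, 18:30-21:30 (subtract 2h to convert from UTC+2).
Uma: not fully free for 17:45-19:15. Sven: free for 17:45-19:15. Tomás: not fully free for 17:45-19:15.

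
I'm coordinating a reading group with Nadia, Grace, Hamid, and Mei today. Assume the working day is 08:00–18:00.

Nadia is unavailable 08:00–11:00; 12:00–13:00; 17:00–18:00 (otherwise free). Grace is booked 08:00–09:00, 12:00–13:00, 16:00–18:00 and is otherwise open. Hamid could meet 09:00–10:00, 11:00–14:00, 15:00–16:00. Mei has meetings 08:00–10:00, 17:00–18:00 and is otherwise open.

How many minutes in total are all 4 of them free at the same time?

Nadia free: 11:00-12:00, 13:00-17:00 (invert busy blocks within the working day).
Grace free: 09:00-12:00, 13:00-16:00 (invert busy blocks within the working day).
Hamid free: 09:00-10:00, 11:00-14:00, 15:00-16:00.
Mei free: 10:00-17:00 (invert busy blocks within the working day).
Nadia ∩ Grace: 11:00-12:00, 13:00-16:00.
Nadia ∩ Grace ∩ Hamid: 11:00-12:00, 13:00-14:00, 15:00-16:00.
Nadia ∩ Grace ∩ Hamid ∩ Mei: 11:00-12:00, 13:00-14:00, 15:00-16:00.
Those are the intersection windows.
Summing the common windows: 60 + 60 + 60 = 180 minutes.

180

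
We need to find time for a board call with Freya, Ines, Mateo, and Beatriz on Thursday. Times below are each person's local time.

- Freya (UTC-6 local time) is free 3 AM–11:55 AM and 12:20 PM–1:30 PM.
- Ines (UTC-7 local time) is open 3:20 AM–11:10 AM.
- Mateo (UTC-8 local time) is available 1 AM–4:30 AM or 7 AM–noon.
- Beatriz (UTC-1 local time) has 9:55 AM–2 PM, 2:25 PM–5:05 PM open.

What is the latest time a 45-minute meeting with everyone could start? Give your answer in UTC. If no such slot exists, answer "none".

Freya in UTC: 09:00-17:55, 18:20-19:30 (add 6h to convert from UTC-6).
Ines in UTC: 10:20-18:10 (add 7h to convert from UTC-7).
Mateo in UTC: 09:00-12:30, 15:00-20:00 (add 8h to convert from UTC-8).
Beatriz in UTC: 10:55-15:00, 15:25-18:05 (add 1h to convert from UTC-1).
Freya ∩ Ines: 10:20-17:55.
Freya ∩ Ines ∩ Mateo: 10:20-12:30, 15:00-17:55.
Freya ∩ Ines ∩ Mateo ∩ Beatriz: 10:55-12:30, 15:25-17:55.
So the common availability across everyone is 10:55-12:30, 15:25-17:55.
The last common window of at least 45 minutes is 15:25-17:55; a 45-minute meeting can start as late as 17:10 and still end by 17:55.

17:10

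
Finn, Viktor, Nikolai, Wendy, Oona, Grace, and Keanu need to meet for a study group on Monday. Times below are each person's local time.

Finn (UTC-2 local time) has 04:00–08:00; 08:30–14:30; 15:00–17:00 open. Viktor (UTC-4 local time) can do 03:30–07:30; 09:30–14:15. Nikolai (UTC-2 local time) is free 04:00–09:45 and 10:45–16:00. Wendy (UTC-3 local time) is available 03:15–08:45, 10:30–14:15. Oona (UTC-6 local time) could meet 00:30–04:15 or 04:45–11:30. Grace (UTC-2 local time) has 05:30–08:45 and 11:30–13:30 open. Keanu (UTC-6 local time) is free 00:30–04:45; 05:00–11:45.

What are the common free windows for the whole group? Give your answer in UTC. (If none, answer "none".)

Finn in UTC: 06:00-10:00, 10:30-16:30, 17:00-19:00 (add 2h to convert from UTC-2).
Viktor in UTC: 07:30-11:30, 13:30-18:15 (add 4h to convert from UTC-4).
Nikolai in UTC: 06:00-11:45, 12:45-18:00 (add 2h to convert from UTC-2).
Wendy in UTC: 06:15-11:45, 13:30-17:15 (add 3h to convert from UTC-3).
Oona in UTC: 06:30-10:15, 10:45-17:30 (add 6h to convert from UTC-6).
Grace in UTC: 07:30-10:45, 13:30-15:30 (add 2h to convert from UTC-2).
Keanu in UTC: 06:30-10:45, 11:00-17:45 (add 6h to convert from UTC-6).
Finn ∩ Viktor: 07:30-10:00, 10:30-11:30, 13:30-16:30, 17:00-18:15.
Finn ∩ Viktor ∩ Nikolai: 07:30-10:00, 10:30-11:30, 13:30-16:30, 17:00-18:00.
Finn ∩ Viktor ∩ Nikolai ∩ Wendy: 07:30-10:00, 10:30-11:30, 13:30-16:30, 17:00-17:15.
Finn ∩ Viktor ∩ Nikolai ∩ Wendy ∩ Oona: 07:30-10:00, 10:45-11:30, 13:30-16:30, 17:00-17:15.
Finn ∩ Viktor ∩ Nikolai ∩ Wendy ∩ Oona ∩ Grace: 07:30-10:00, 13:30-15:30.
Finn ∩ Viktor ∩ Nikolai ∩ Wendy ∩ Oona ∩ Grace ∩ Keanu: 07:30-10:00, 13:30-15:30.
So the common availability across everyone is 07:30-10:00, 13:30-15:30.

07:30-10:00, 13:30-15:30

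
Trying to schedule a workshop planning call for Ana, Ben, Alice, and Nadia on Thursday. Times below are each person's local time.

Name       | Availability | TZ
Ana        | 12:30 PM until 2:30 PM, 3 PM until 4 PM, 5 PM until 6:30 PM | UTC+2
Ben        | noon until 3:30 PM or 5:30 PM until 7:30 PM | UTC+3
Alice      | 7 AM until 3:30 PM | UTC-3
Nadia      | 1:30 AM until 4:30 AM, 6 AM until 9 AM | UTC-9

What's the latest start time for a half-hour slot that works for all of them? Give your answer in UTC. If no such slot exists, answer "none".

16:00

Ana in UTC: 10:30-12:30, 13:00-14:00, 15:00-16:30 (subtract 2h to convert from UTC+2).
Ben in UTC: 09:00-12:30, 14:30-16:30 (subtract 3h to convert from UTC+3).
Alice in UTC: 10:00-18:30 (add 3h to convert from UTC-3).
Nadia in UTC: 10:30-13:30, 15:00-18:00 (add 9h to convert from UTC-9).
Ana ∩ Ben: 10:30-12:30, 15:00-16:30.
Ana ∩ Ben ∩ Alice: 10:30-12:30, 15:00-16:30.
Ana ∩ Ben ∩ Alice ∩ Nadia: 10:30-12:30, 15:00-16:30.
Those are the intersection windows.
The last common window of at least 30 minutes is 15:00-16:30; a 30-minute meeting can start as late as 16:00 and still end by 16:30.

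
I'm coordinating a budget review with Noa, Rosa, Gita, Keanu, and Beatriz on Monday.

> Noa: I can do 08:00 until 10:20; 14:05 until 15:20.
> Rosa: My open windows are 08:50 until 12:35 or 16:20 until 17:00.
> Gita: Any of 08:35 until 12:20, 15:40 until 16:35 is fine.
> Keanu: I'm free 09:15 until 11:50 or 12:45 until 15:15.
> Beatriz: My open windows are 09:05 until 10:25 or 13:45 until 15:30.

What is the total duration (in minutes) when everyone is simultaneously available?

65

Noa ∩ Rosa: 08:50-10:20.
Noa ∩ Rosa ∩ Gita: 08:50-10:20.
Noa ∩ Rosa ∩ Gita ∩ Keanu: 09:15-10:20.
Noa ∩ Rosa ∩ Gita ∩ Keanu ∩ Beatriz: 09:15-10:20.
That's a single block of 65 minutes.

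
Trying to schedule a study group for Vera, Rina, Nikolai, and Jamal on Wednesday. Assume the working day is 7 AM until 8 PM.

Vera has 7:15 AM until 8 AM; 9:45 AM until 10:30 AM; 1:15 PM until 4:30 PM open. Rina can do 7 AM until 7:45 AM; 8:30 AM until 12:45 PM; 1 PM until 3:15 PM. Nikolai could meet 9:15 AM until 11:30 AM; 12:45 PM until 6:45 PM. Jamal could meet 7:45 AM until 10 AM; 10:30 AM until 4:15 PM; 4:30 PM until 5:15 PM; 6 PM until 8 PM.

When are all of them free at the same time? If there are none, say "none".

Vera ∩ Rina: 07:15-07:45, 09:45-10:30, 13:15-15:15.
Vera ∩ Rina ∩ Nikolai: 09:45-10:30, 13:15-15:15.
Vera ∩ Rina ∩ Nikolai ∩ Jamal: 09:45-10:00, 13:15-15:15.

09:45-10:00, 13:15-15:15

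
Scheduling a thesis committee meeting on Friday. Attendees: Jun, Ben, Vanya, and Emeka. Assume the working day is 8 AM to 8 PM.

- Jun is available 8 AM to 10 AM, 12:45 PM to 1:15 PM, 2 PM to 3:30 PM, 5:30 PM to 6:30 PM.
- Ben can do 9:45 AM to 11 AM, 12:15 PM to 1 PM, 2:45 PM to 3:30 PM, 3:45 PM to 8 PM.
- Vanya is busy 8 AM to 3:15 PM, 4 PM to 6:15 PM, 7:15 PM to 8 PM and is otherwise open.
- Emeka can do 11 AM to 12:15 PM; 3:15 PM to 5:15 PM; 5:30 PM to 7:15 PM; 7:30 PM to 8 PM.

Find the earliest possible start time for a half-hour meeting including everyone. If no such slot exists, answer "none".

none

Jun free: 08:00-10:00, 12:45-13:15, 14:00-15:30, 17:30-18:30.
Ben free: 09:45-11:00, 12:15-13:00, 14:45-15:30, 15:45-20:00.
Vanya free: 15:15-16:00, 18:15-19:15 (invert busy blocks within the working day).
Emeka free: 11:00-12:15, 15:15-17:15, 17:30-19:15, 19:30-20:00.
Jun ∩ Ben: 09:45-10:00, 12:45-13:00, 14:45-15:30, 17:30-18:30.
Jun ∩ Ben ∩ Vanya: 15:15-15:30, 18:15-18:30.
Jun ∩ Ben ∩ Vanya ∩ Emeka: 15:15-15:30, 18:15-18:30.
No common window is at least 30 minutes long.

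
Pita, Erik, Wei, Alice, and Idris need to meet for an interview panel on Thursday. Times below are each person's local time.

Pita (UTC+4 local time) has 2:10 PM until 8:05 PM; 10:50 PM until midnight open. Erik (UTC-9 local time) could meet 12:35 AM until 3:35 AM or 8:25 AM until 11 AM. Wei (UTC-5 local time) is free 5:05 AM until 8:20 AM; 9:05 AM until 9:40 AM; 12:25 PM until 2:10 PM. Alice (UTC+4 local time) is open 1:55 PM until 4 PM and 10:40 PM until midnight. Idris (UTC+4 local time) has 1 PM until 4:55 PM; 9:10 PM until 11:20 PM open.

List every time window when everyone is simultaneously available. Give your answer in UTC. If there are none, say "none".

10:10-12:00, 18:50-19:10

Pita in UTC: 10:10-16:05, 18:50-20:00 (subtract 4h to convert from UTC+4).
Erik in UTC: 09:35-12:35, 17:25-20:00 (add 9h to convert from UTC-9).
Wei in UTC: 10:05-13:20, 14:05-14:40, 17:25-19:10 (add 5h to convert from UTC-5).
Alice in UTC: 09:55-12:00, 18:40-20:00 (subtract 4h to convert from UTC+4).
Idris in UTC: 09:00-12:55, 17:10-19:20 (subtract 4h to convert from UTC+4).
Pita ∩ Erik: 10:10-12:35, 18:50-20:00.
Pita ∩ Erik ∩ Wei: 10:10-12:35, 18:50-19:10.
Pita ∩ Erik ∩ Wei ∩ Alice: 10:10-12:00, 18:50-19:10.
Pita ∩ Erik ∩ Wei ∩ Alice ∩ Idris: 10:10-12:00, 18:50-19:10.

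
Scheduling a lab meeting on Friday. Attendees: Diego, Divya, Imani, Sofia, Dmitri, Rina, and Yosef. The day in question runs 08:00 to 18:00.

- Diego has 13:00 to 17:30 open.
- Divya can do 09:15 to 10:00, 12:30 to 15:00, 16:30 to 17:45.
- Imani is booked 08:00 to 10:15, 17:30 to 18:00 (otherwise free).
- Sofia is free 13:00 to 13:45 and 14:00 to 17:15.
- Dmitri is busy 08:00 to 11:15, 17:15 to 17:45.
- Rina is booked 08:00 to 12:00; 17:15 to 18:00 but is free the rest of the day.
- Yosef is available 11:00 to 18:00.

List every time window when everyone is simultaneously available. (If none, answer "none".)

Diego free: 13:00-17:30.
Divya free: 09:15-10:00, 12:30-15:00, 16:30-17:45.
Imani free: 10:15-17:30 (invert busy blocks within the working day).
Sofia free: 13:00-13:45, 14:00-17:15.
Dmitri free: 11:15-17:15, 17:45-18:00 (invert busy blocks within the working day).
Rina free: 12:00-17:15 (invert busy blocks within the working day).
Yosef free: 11:00-18:00.
Diego ∩ Divya: 13:00-15:00, 16:30-17:30.
Diego ∩ Divya ∩ Imani: 13:00-15:00, 16:30-17:30.
Diego ∩ Divya ∩ Imani ∩ Sofia: 13:00-13:45, 14:00-15:00, 16:30-17:15.
Diego ∩ Divya ∩ Imani ∩ Sofia ∩ Dmitri: 13:00-13:45, 14:00-15:00, 16:30-17:15.
Diego ∩ Divya ∩ Imani ∩ Sofia ∩ Dmitri ∩ Rina: 13:00-13:45, 14:00-15:00, 16:30-17:15.
Diego ∩ Divya ∩ Imani ∩ Sofia ∩ Dmitri ∩ Rina ∩ Yosef: 13:00-13:45, 14:00-15:00, 16:30-17:15.

13:00-13:45, 14:00-15:00, 16:30-17:15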